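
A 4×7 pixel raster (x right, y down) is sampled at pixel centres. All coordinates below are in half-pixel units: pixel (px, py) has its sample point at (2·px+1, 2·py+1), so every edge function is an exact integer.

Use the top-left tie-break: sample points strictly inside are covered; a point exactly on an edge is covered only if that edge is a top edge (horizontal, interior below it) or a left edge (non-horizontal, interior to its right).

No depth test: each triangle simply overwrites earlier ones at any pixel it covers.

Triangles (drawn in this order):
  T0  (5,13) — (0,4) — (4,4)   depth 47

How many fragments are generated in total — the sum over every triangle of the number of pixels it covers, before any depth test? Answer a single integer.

T0:
  2·area = 36
  edge (5, 13)→(0, 4): d=(-5,-9) top-left  bias=+0
  edge (0, 4)→(4, 4): d=(4,0) top-left  bias=+0
  edge (4, 4)→(5, 13): d=(1,9) right/bottom  bias=-1
    (0,2)@(1, 5): e=[4,4,28] → #
    (1,2)@(3, 5): e=[22,4,10] → #
    (2,2)@(5, 5): e=[40,4,-8] → ·
    (0,3)@(1, 7): e=[-6,12,30] → ·
    (1,3)@(3, 7): e=[12,12,12] → #
    (2,3)@(5, 7): e=[30,12,-6] → ·
    (1,4)@(3, 9): e=[2,20,14] → #
    (2,4)@(5, 9): e=[20,20,-4] → ·
    (1,5)@(3, 11): e=[-8,28,16] → ·
    (2,6)@(5, 13): e=[0,36,0] → ·  [on edge]
  covered (4 px):
    · · · ·
    · · · ·
    # # · ·
    · # · ·
    · # · ·
    · · · ·
    · · · ·

Result: 4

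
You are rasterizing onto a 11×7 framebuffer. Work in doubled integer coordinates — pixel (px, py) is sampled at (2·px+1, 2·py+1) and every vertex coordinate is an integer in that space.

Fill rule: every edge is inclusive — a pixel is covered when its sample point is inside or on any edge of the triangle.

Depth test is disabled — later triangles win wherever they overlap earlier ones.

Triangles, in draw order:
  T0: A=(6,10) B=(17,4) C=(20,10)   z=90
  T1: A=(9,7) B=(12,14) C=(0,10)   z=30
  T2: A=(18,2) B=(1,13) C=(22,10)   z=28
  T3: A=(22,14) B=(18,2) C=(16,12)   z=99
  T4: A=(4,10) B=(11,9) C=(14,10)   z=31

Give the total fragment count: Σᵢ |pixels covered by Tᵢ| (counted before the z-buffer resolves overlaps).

T0:
  2·area = 84
  edge (6, 10)→(17, 4): d=(11,-6) inclusive
  edge (17, 4)→(20, 10): d=(3,6) inclusive
  edge (20, 10)→(6, 10): d=(-14,0) inclusive
    (8,2)@(17, 5): e=[11,3,70] → X
    (9,2)@(19, 5): e=[23,-9,70] → .
    (6,3)@(13, 7): e=[9,33,42] → X
    (7,3)@(15, 7): e=[21,21,42] → X
    (9,3)@(19, 7): e=[45,-3,42] → .
    (4,4)@(9, 9): e=[7,63,14] → X
    (5,4)@(11, 9): e=[19,51,14] → X
    (9,4)@(19, 9): e=[67,3,14] → X
    (10,4)@(21, 9): e=[79,-9,14] → .
    (4,5)@(9, 11): e=[29,69,-14] → .
    (5,5)@(11, 11): e=[41,57,-14] → .
    (6,5)@(13, 11): e=[53,45,-14] → .
  covered (10 px):
    . . . . . . . . . . .
    . . . . . . . . . . .
    . . . . . . . . X . .
    . . . . . . X X X . .
    . . . . X X X X X X .
    . . . . . . . . . . .
    . . . . . . . . . . .
T1:
  2·area = 72
  edge (9, 7)→(12, 14): d=(3,7) inclusive
  edge (12, 14)→(0, 10): d=(-12,-4) inclusive
  edge (0, 10)→(9, 7): d=(9,-3) inclusive
    (10,1)@(21, 3): e=[-96,168,0] → .  [on edge]
    (7,2)@(15, 5): e=[-48,120,0] → .  [on edge]
    (4,3)@(9, 7): e=[0,72,0] → X  [on edge]
    (5,3)@(11, 7): e=[-14,80,6] → .
    (1,4)@(3, 9): e=[48,24,0] → X  [on edge]
    (2,4)@(5, 9): e=[34,32,6] → X
    (3,4)@(7, 9): e=[20,40,12] → X
    (5,4)@(11, 9): e=[-8,56,24] → .
    (1,5)@(3, 11): e=[54,0,18] → X  [on edge]
    (5,5)@(11, 11): e=[-2,32,42] → .
    (1,6)@(3, 13): e=[60,-24,36] → .
    (2,6)@(5, 13): e=[46,-16,42] → .
    (4,6)@(9, 13): e=[18,0,54] → X  [on edge]
  covered (11 px):
    . . . . . . . . . . .
    . . . . . . . . . . .
    . . . . . . . . . . .
    . . . . X . . . . . .
    . X X X X . . . . . .
    . X X X X . . . . . .
    . . . . X X . . . . .
T2:
  2·area = 180  (B↔C swapped to make it positive)
  edge (18, 2)→(22, 10): d=(4,8) inclusive
  edge (22, 10)→(1, 13): d=(-21,3) inclusive
  edge (1, 13)→(18, 2): d=(17,-11) inclusive
    (8,1)@(17, 3): e=[12,162,6] → X
    (9,1)@(19, 3): e=[-4,156,28] → .
    (7,2)@(15, 5): e=[36,126,18] → X
    (9,2)@(19, 5): e=[4,114,62] → X
    (10,2)@(21, 5): e=[-12,108,84] → .
    (5,3)@(11, 7): e=[76,96,8] → X
    (6,3)@(13, 7): e=[60,90,30] → X
    (10,3)@(21, 7): e=[-4,66,118] → .
    (4,4)@(9, 9): e=[100,60,20] → X
    (10,4)@(21, 9): e=[4,24,152] → X
    (2,5)@(5, 11): e=[140,30,10] → X
    (3,5)@(7, 11): e=[124,24,32] → X
    (7,5)@(15, 11): e=[60,0,120] → X  [on edge]
    (0,6)@(1, 13): e=[180,0,0] → X  [on edge]
  covered (23 px):
    . . . . . . . . . . .
    . . . . . . . . X . .
    . . . . . . . X X X .
    . . . . . X X X X X .
    . . . . X X X X X X X
    . . X X X X X X . . .
    X . . . . . . . . . .
T3:
  2·area = 64  (B↔C swapped to make it positive)
  edge (22, 14)→(16, 12): d=(-6,-2) inclusive
  edge (16, 12)→(18, 2): d=(2,-10) inclusive
  edge (18, 2)→(22, 14): d=(4,12) inclusive
    (9,2)@(19, 5): e=[48,16,0] → X  [on edge]
    (10,2)@(21, 5): e=[52,36,-24] → .
    (0,3)@(1, 7): e=[0,-160,224] → .  [on edge]
    (8,3)@(17, 7): e=[32,0,32] → X  [on edge]
    (10,3)@(21, 7): e=[40,40,-16] → .
    (3,4)@(7, 9): e=[0,-96,160] → .  [on edge]
    (8,4)@(17, 9): e=[20,4,40] → X
    (10,4)@(21, 9): e=[28,44,-8] → .
    (6,5)@(13, 11): e=[0,-32,96] → .  [on edge]
    (8,5)@(17, 11): e=[8,8,48] → X
    (10,5)@(21, 11): e=[16,48,0] → X  [on edge]
    (8,6)@(17, 13): e=[-4,12,56] → .
    (9,6)@(19, 13): e=[0,32,32] → X  [on edge]
  covered (10 px):
    . . . . . . . . . . .
    . . . . . . . . . . .
    . . . . . . . . . X .
    . . . . . . . . X X .
    . . . . . . . . X X .
    . . . . . . . . X X X
    . . . . . . . . . X X
T4:
  2·area = 10
  edge (4, 10)→(11, 9): d=(7,-1) inclusive
  edge (11, 9)→(14, 10): d=(3,1) inclusive
  edge (14, 10)→(4, 10): d=(-10,0) inclusive
    (2,3)@(5, 7): e=[-20,0,30] → .  [on edge]
    (5,4)@(11, 9): e=[0,0,10] → X  [on edge]
    (6,4)@(13, 9): e=[2,-2,10] → .
    (5,5)@(11, 11): e=[14,6,-10] → .
    (8,5)@(17, 11): e=[20,0,-10] → .  [on edge]
  covered (1 px):
    . . . . . . . . . . .
    . . . . . . . . . . .
    . . . . . . . . . . .
    . . . . . . . . . . .
    . . . . . X . . . . .
    . . . . . . . . . . .
    . . . . . . . . . . .

Result: 55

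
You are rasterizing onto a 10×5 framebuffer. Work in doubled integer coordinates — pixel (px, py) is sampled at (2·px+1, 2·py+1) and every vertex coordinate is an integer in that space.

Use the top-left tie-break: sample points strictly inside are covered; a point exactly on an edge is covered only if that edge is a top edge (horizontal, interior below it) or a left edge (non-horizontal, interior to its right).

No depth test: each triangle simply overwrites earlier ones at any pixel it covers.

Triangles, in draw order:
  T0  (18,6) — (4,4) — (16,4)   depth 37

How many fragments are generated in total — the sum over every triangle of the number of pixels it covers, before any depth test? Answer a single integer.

T0:
  2·area = 24
  edge (18, 6)→(4, 4): d=(-14,-2) top-left  bias=+0
  edge (4, 4)→(16, 4): d=(12,0) top-left  bias=+0
  edge (16, 4)→(18, 6): d=(2,2) right/bottom  bias=-1
    (6,0)@(13, 1): e=[60,-36,0] → ·  [on edge]
    (7,1)@(15, 3): e=[36,-12,0] → ·  [on edge]
    (5,2)@(11, 5): e=[0,12,12] → █  [on edge]
    (6,2)@(13, 5): e=[4,12,8] → █
    (7,2)@(15, 5): e=[8,12,4] → █
    (8,2)@(17, 5): e=[12,12,0] → ·  [on edge]
    (5,3)@(11, 7): e=[-28,36,16] → ·
    (6,3)@(13, 7): e=[-24,36,12] → ·
    (7,3)@(15, 7): e=[-20,36,8] → ·
    (9,3)@(19, 7): e=[-12,36,0] → ·  [on edge]
  covered (3 px):
    · · · · · · · · · ·
    · · · · · · · · · ·
    · · · · · █ █ █ · ·
    · · · · · · · · · ·
    · · · · · · · · · ·

Result: 3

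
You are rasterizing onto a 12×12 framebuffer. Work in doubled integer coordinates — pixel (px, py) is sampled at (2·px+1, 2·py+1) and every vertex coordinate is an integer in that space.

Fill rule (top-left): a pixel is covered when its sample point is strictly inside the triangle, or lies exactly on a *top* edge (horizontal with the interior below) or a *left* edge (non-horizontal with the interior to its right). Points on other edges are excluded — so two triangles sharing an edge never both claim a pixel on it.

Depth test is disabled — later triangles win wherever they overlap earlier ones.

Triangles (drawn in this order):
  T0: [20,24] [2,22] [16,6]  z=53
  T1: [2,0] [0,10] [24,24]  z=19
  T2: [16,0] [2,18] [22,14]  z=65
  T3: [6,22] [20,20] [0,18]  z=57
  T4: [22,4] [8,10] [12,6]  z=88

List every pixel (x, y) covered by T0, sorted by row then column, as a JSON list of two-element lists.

T0:
  2·area = 316
  edge (20, 24)→(2, 22): d=(-18,-2) top-left  bias=+0
  edge (2, 22)→(16, 6): d=(14,-16) top-left  bias=+0
  edge (16, 6)→(20, 24): d=(4,18) right/bottom  bias=-1
    (7,4)@(15, 9): e=[260,26,30] → #
    (8,4)@(17, 9): e=[264,58,-6] → ·
    (6,5)@(13, 11): e=[220,22,74] → #
    (8,5)@(17, 11): e=[228,86,2] → #
    (9,5)@(19, 11): e=[232,118,-34] → ·
    (5,6)@(11, 13): e=[180,18,118] → #
    (9,6)@(19, 13): e=[196,146,-26] → ·
    (4,7)@(9, 15): e=[140,14,162] → #
    (9,7)@(19, 15): e=[160,174,-18] → ·
    (3,8)@(7, 17): e=[100,10,206] → #
    (9,8)@(19, 17): e=[124,202,-10] → ·
    (2,9)@(5, 19): e=[60,6,250] → #
    (5,11)@(11, 23): e=[0,158,158] → #  [on edge]
  covered (40 px):
    · · · · · · · · · · · ·
    · · · · · · · · · · · ·
    · · · · · · · · · · · ·
    · · · · · · · · · · · ·
    · · · · · · · # · · · ·
    · · · · · · # # # · · ·
    · · · · · # # # # · · ·
    · · · · # # # # # · · ·
    · · · # # # # # # · · ·
    · · # # # # # # # · · ·
    · # # # # # # # # # · ·
    · · · · · # # # # # · ·
T1:
  2·area = 268  (B↔C swapped to make it positive)
  edge (2, 0)→(24, 24): d=(22,24) right/bottom  bias=-1
  edge (24, 24)→(0, 10): d=(-24,-14) top-left  bias=+0
  edge (0, 10)→(2, 0): d=(2,-10) top-left  bias=+0
    (1,1)@(3, 3): e=[42,210,16] → #
    (2,1)@(5, 3): e=[-6,238,36] → ·
    (0,2)@(1, 5): e=[134,134,0] → #  [on edge]
    (2,2)@(5, 5): e=[38,190,40] → #
    (3,2)@(7, 5): e=[-10,218,60] → ·
    (0,3)@(1, 7): e=[178,86,4] → #
    (3,3)@(7, 7): e=[34,170,64] → #
    (4,3)@(9, 7): e=[-14,198,84] → ·
    (0,4)@(1, 9): e=[222,38,8] → #
    (4,4)@(9, 9): e=[30,150,88] → #
    (5,4)@(11, 9): e=[-18,178,108] → ·
    (0,5)@(1, 11): e=[266,-10,12] → ·
  covered (34 px):
    · · · · · · · · · · · ·
    · # · · · · · · · · · ·
    # # # · · · · · · · · ·
    # # # # · · · · · · · ·
    # # # # # · · · · · · ·
    · # # # # # · · · · · ·
    · · · # # # # · · · · ·
    · · · · # # # # · · · ·
    · · · · · · # # # · · ·
    · · · · · · · · # # · ·
    · · · · · · · · · # # ·
    · · · · · · · · · · · #
T2:
  2·area = 304  (B↔C swapped to make it positive)
  edge (16, 0)→(22, 14): d=(6,14) right/bottom  bias=-1
  edge (22, 14)→(2, 18): d=(-20,4) right/bottom  bias=-1
  edge (2, 18)→(16, 0): d=(14,-18) top-left  bias=+0
    (7,1)@(15, 3): e=[32,248,24] → #
    (8,1)@(17, 3): e=[4,240,60] → #
    (9,1)@(19, 3): e=[-24,232,96] → ·
    (6,2)@(13, 5): e=[72,216,16] → #
    (9,2)@(19, 5): e=[-12,192,124] → ·
    (5,3)@(11, 7): e=[112,184,8] → #
    (9,3)@(19, 7): e=[0,152,152] → ·  [on edge]
    (4,4)@(9, 9): e=[152,152,0] → #  [on edge]
    (9,4)@(19, 9): e=[12,112,180] → #
    (10,4)@(21, 9): e=[-16,104,216] → ·
    (4,5)@(9, 11): e=[164,112,28] → #
    (10,5)@(21, 11): e=[-4,64,244] → ·
    (8,7)@(17, 15): e=[76,0,228] → ·  [on edge]
    (3,8)@(7, 17): e=[228,0,76] → ·  [on edge]
  covered (37 px):
    · · · · · · · · · · · ·
    · · · · · · · # # · · ·
    · · · · · · # # # · · ·
    · · · · · # # # # · · ·
    · · · · # # # # # # · ·
    · · · · # # # # # # · ·
    · · · # # # # # # # # ·
    · · # # # # # # · · · ·
    · # # · · · · · · · · ·
    · · · · · · · · · · · ·
    · · · · · · · · · · · ·
    · · · · · · · · · · · ·
T3:
  2·area = 68  (B↔C swapped to make it positive)
  edge (6, 22)→(0, 18): d=(-6,-4) top-left  bias=+0
  edge (0, 18)→(20, 20): d=(20,2) right/bottom  bias=-1
  edge (20, 20)→(6, 22): d=(-14,2) right/bottom  bias=-1
    (1,9)@(3, 19): e=[6,14,48] → #
    (2,9)@(5, 19): e=[14,10,44] → #
    (3,9)@(7, 19): e=[22,6,40] → #
    (4,9)@(9, 19): e=[30,2,36] → #
    (5,9)@(11, 19): e=[38,-2,32] → ·
    (1,10)@(3, 21): e=[-6,54,20] → ·
    (2,10)@(5, 21): e=[2,50,16] → #
    (5,10)@(11, 21): e=[26,38,4] → #
    (6,10)@(13, 21): e=[34,34,0] → ·  [on edge]
    (2,11)@(5, 23): e=[-10,90,-12] → ·
    (3,11)@(7, 23): e=[-2,86,-16] → ·
    (4,11)@(9, 23): e=[6,82,-20] → ·
  covered (8 px):
    · · · · · · · · · · · ·
    · · · · · · · · · · · ·
    · · · · · · · · · · · ·
    · · · · · · · · · · · ·
    · · · · · · · · · · · ·
    · · · · · · · · · · · ·
    · · · · · · · · · · · ·
    · · · · · · · · · · · ·
    · · · · · · · · · · · ·
    · # # # # · · · · · · ·
    · · # # # # · · · · · ·
    · · · · · · · · · · · ·
T4:
  2·area = 32
  edge (22, 4)→(8, 10): d=(-14,6) right/bottom  bias=-1
  edge (8, 10)→(12, 6): d=(4,-4) top-left  bias=+0
  edge (12, 6)→(22, 4): d=(10,-2) top-left  bias=+0
    (8,0)@(17, 1): e=[72,0,-40] → ·  [on edge]
    (7,1)@(15, 3): e=[56,0,-24] → ·  [on edge]
    (6,2)@(13, 5): e=[40,0,-8] → ·  [on edge]
    (8,2)@(17, 5): e=[16,16,0] → #  [on edge]
    (9,2)@(19, 5): e=[4,24,4] → #
    (10,2)@(21, 5): e=[-8,32,8] → ·
    (3,3)@(7, 7): e=[48,-16,0] → ·  [on edge]
    (5,3)@(11, 7): e=[24,0,8] → #  [on edge]
    (6,3)@(13, 7): e=[12,8,12] → #
    (7,3)@(15, 7): e=[0,16,16] → ·  [on edge]
    (8,3)@(17, 7): e=[-12,24,20] → ·
    (9,3)@(19, 7): e=[-24,32,24] → ·
    (4,4)@(9, 9): e=[8,0,24] → #  [on edge]
    (3,5)@(7, 11): e=[-8,0,40] → ·  [on edge]
    (0,6)@(1, 13): e=[0,-16,48] → ·  [on edge]
    (2,6)@(5, 13): e=[-24,0,56] → ·  [on edge]
    (1,7)@(3, 15): e=[-40,0,72] → ·  [on edge]
    (0,8)@(1, 17): e=[-56,0,88] → ·  [on edge]
  covered (5 px):
    · · · · · · · · · · · ·
    · · · · · · · · · · · ·
    · · · · · · · · # # · ·
    · · · · · # # · · · · ·
    · · · · # · · · · · · ·
    · · · · · · · · · · · ·
    · · · · · · · · · · · ·
    · · · · · · · · · · · ·
    · · · · · · · · · · · ·
    · · · · · · · · · · · ·
    · · · · · · · · · · · ·
    · · · · · · · · · · · ·

Answer: [[7,4],[6,5],[7,5],[8,5],[5,6],[6,6],[7,6],[8,6],[4,7],[5,7],[6,7],[7,7],[8,7],[3,8],[4,8],[5,8],[6,8],[7,8],[8,8],[2,9],[3,9],[4,9],[5,9],[6,9],[7,9],[8,9],[1,10],[2,10],[3,10],[4,10],[5,10],[6,10],[7,10],[8,10],[9,10],[5,11],[6,11],[7,11],[8,11],[9,11]]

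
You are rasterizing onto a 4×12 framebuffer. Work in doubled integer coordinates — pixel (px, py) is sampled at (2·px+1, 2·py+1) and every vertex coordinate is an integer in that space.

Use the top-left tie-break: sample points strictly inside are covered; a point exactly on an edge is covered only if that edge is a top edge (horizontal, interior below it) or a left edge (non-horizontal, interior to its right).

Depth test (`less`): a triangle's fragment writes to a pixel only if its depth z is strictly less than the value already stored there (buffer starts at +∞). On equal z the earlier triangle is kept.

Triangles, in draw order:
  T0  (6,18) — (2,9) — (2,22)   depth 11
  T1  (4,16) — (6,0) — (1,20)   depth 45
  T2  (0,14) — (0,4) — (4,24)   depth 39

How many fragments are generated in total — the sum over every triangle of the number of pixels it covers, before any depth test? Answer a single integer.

T0:
  2·area = 52  (B↔C swapped to make it positive)
  edge (6, 18)→(2, 22): d=(-4,4) right/bottom  bias=-1
  edge (2, 22)→(2, 9): d=(0,-13) top-left  bias=+0
  edge (2, 9)→(6, 18): d=(4,9) right/bottom  bias=-1
    (1,6)@(3, 13): e=[32,13,7] → #
    (2,6)@(5, 13): e=[24,39,-11] → ·
    (1,7)@(3, 15): e=[24,13,15] → #
    (2,7)@(5, 15): e=[16,39,-3] → ·
    (1,8)@(3, 17): e=[16,13,23] → #
    (2,8)@(5, 17): e=[8,39,5] → #
    (3,8)@(7, 17): e=[0,65,-13] → ·  [on edge]
    (1,9)@(3, 19): e=[8,13,31] → #
    (2,9)@(5, 19): e=[0,39,13] → ·  [on edge]
    (1,10)@(3, 21): e=[0,13,39] → ·  [on edge]
    (0,11)@(1, 23): e=[0,-13,65] → ·  [on edge]
  covered (5 px):
    · · · ·
    · · · ·
    · · · ·
    · · · ·
    · · · ·
    · · · ·
    · # · ·
    · # · ·
    · # # ·
    · # · ·
    · · · ·
    · · · ·
T1:
  2·area = 40  (B↔C swapped to make it positive)
  edge (4, 16)→(1, 20): d=(-3,4) right/bottom  bias=-1
  edge (1, 20)→(6, 0): d=(5,-20) top-left  bias=+0
  edge (6, 0)→(4, 16): d=(-2,16) right/bottom  bias=-1
    (2,2)@(5, 5): e=[29,5,6] → #
    (3,2)@(7, 5): e=[21,45,-26] → ·
    (2,3)@(5, 7): e=[23,15,2] → #
    (3,3)@(7, 7): e=[15,55,-30] → ·
    (2,4)@(5, 9): e=[17,25,-2] → ·
    (1,6)@(3, 13): e=[13,5,22] → #
    (2,6)@(5, 13): e=[5,45,-10] → ·
    (1,7)@(3, 15): e=[7,15,18] → #
    (2,7)@(5, 15): e=[-1,55,-14] → ·
    (1,8)@(3, 17): e=[1,25,14] → #
    (2,8)@(5, 17): e=[-7,65,-18] → ·
    (1,9)@(3, 19): e=[-5,35,10] → ·
  covered (5 px):
    · · · ·
    · · · ·
    · · # ·
    · · # ·
    · · · ·
    · · · ·
    · # · ·
    · # · ·
    · # · ·
    · · · ·
    · · · ·
    · · · ·
T2:
  2·area = 40
  edge (0, 14)→(0, 4): d=(0,-10) top-left  bias=+0
  edge (0, 4)→(4, 24): d=(4,20) right/bottom  bias=-1
  edge (4, 24)→(0, 14): d=(-4,-10) top-left  bias=+0
    (0,4)@(1, 9): e=[10,0,30] → ·  [on edge]
    (0,5)@(1, 11): e=[10,8,22] → #
    (1,5)@(3, 11): e=[30,-32,42] → ·
    (0,6)@(1, 13): e=[10,16,14] → #
    (1,6)@(3, 13): e=[30,-24,34] → ·
    (0,7)@(1, 15): e=[10,24,6] → #
    (1,7)@(3, 15): e=[30,-16,26] → ·
    (0,8)@(1, 17): e=[10,32,-2] → ·
    (1,9)@(3, 19): e=[30,0,10] → ·  [on edge]
    (1,10)@(3, 21): e=[30,8,2] → #
    (2,10)@(5, 21): e=[50,-32,22] → ·
    (1,11)@(3, 23): e=[30,16,-6] → ·
  covered (4 px):
    · · · ·
    · · · ·
    · · · ·
    · · · ·
    · · · ·
    # · · ·
    # · · ·
    # · · ·
    · · · ·
    · · · ·
    · # · ·
    · · · ·

Result: 14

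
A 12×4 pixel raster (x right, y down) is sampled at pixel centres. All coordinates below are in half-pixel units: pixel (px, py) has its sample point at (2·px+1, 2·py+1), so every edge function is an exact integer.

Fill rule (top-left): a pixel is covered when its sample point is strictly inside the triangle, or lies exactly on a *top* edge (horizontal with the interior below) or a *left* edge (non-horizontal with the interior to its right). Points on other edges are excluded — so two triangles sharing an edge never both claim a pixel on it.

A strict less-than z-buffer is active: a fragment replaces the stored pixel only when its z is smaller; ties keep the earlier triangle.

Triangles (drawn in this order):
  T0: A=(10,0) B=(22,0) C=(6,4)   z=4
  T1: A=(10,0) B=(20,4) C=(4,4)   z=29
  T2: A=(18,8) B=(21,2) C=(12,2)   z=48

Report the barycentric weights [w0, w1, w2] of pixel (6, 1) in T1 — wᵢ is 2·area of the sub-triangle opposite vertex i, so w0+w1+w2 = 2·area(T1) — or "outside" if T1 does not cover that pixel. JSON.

T0:
  2·area = 48
  edge (10, 0)→(22, 0): d=(12,0) top-left  bias=+0
  edge (22, 0)→(6, 4): d=(-16,4) right/bottom  bias=-1
  edge (6, 4)→(10, 0): d=(4,-4) top-left  bias=+0
    (4,0)@(9, 1): e=[12,36,0] → X  [on edge]
    (5,0)@(11, 1): e=[12,28,8] → X
    (6,0)@(13, 1): e=[12,20,16] → X
    (7,0)@(15, 1): e=[12,12,24] → X
    (8,0)@(17, 1): e=[12,4,32] → X
    (9,0)@(19, 1): e=[12,-4,40] → .
    (3,1)@(7, 3): e=[36,12,0] → X  [on edge]
    (5,1)@(11, 3): e=[36,-4,16] → .
    (6,1)@(13, 3): e=[36,-12,24] → .
    (7,1)@(15, 3): e=[36,-20,32] → .
    (8,1)@(17, 3): e=[36,-28,40] → .
    (2,2)@(5, 5): e=[60,-12,0] → .  [on edge]
    (1,3)@(3, 7): e=[84,-36,0] → .  [on edge]
  covered (7 px):
    . . . . X X X X X . . .
    . . . X X . . . . . . .
    . . . . . . . . . . . .
    . . . . . . . . . . . .
T1:
  2·area = 64
  edge (10, 0)→(20, 4): d=(10,4) right/bottom  bias=-1
  edge (20, 4)→(4, 4): d=(-16,0) right/bottom  bias=-1
  edge (4, 4)→(10, 0): d=(6,-4) top-left  bias=+0
    (4,0)@(9, 1): e=[14,48,2] → X
    (5,0)@(11, 1): e=[6,48,10] → X
    (6,0)@(13, 1): e=[-2,48,18] → .
    (3,1)@(7, 3): e=[42,16,6] → X
    (6,1)@(13, 3): e=[18,16,30] → X
    (7,1)@(15, 3): e=[10,16,38] → X
    (8,1)@(17, 3): e=[2,16,46] → X
    (9,1)@(19, 3): e=[-6,16,54] → .
    (3,2)@(7, 5): e=[62,-16,18] → .
    (4,2)@(9, 5): e=[54,-16,26] → .
    (5,2)@(11, 5): e=[46,-16,34] → .
    (6,2)@(13, 5): e=[38,-16,42] → .
  covered (8 px):
    . . . . X X . . . . . .
    . . . X X X X X X . . .
    . . . . . . . . . . . .
    . . . . . . . . . . . .
T2:
  2·area = 54  (B↔C swapped to make it positive)
  edge (18, 8)→(12, 2): d=(-6,-6) top-left  bias=+0
  edge (12, 2)→(21, 2): d=(9,0) top-left  bias=+0
  edge (21, 2)→(18, 8): d=(-3,6) right/bottom  bias=-1
    (5,0)@(11, 1): e=[0,-9,63] → .  [on edge]
    (6,1)@(13, 3): e=[0,9,45] → X  [on edge]
    (7,1)@(15, 3): e=[12,9,33] → X
    (8,1)@(17, 3): e=[24,9,21] → X
    (9,1)@(19, 3): e=[36,9,9] → X
    (10,1)@(21, 3): e=[48,9,-3] → .
    (6,2)@(13, 5): e=[-12,27,39] → .
    (7,2)@(15, 5): e=[0,27,27] → X  [on edge]
    (10,2)@(21, 5): e=[36,27,-9] → .
    (7,3)@(15, 7): e=[-12,45,21] → .
    (8,3)@(17, 7): e=[0,45,9] → X  [on edge]
    (9,3)@(19, 7): e=[12,45,-3] → .
  covered (8 px):
    . . . . . . . . . . . .
    . . . . . . X X X X . .
    . . . . . . . X X X . .
    . . . . . . . . X . . .

Answer: [16,30,18]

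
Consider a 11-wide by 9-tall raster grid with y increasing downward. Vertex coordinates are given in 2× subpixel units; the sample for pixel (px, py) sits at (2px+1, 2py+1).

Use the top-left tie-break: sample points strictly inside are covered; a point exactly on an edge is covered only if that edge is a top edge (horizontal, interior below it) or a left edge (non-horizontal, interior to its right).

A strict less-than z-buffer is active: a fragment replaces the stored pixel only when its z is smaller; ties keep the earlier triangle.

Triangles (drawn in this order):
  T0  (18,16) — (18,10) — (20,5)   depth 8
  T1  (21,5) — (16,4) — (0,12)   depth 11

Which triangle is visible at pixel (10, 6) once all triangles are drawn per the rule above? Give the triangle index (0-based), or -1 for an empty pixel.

T0:
  2·area = 12
  edge (18, 16)→(18, 10): d=(0,-6) top-left  bias=+0
  edge (18, 10)→(20, 5): d=(2,-5) top-left  bias=+0
  edge (20, 5)→(18, 16): d=(-2,11) right/bottom  bias=-1
    (9,4)@(19, 9): e=[6,3,3] → █
    (10,4)@(21, 9): e=[18,13,-19] → ·
    (9,5)@(19, 11): e=[6,7,-1] → ·
  covered (1 px):
    · · · · · · · · · · ·
    · · · · · · · · · · ·
    · · · · · · · · · · ·
    · · · · · · · · · · ·
    · · · · · · · · · █ ·
    · · · · · · · · · · ·
    · · · · · · · · · · ·
    · · · · · · · · · · ·
    · · · · · · · · · · ·
T1:
  2·area = 56  (B↔C swapped to make it positive)
  edge (21, 5)→(0, 12): d=(-21,7) right/bottom  bias=-1
  edge (0, 12)→(16, 4): d=(16,-8) top-left  bias=+0
  edge (16, 4)→(21, 5): d=(5,1) right/bottom  bias=-1
    (0,0)@(1, 1): e=[224,-168,0] → ·  [on edge]
    (5,1)@(11, 3): e=[112,-56,0] → ·  [on edge]
    (7,2)@(15, 5): e=[42,8,6] → █
    (8,2)@(17, 5): e=[28,24,4] → █
    (9,2)@(19, 5): e=[14,40,2] → █
    (10,2)@(21, 5): e=[0,56,0] → ·  [on edge]
    (5,3)@(11, 7): e=[28,8,20] → █
    (6,3)@(13, 7): e=[14,24,18] → █
    (7,3)@(15, 7): e=[0,40,16] → ·  [on edge]
    (8,3)@(17, 7): e=[-14,56,14] → ·
    (9,3)@(19, 7): e=[-28,72,12] → ·
    (3,4)@(7, 9): e=[14,8,34] → █
    (4,4)@(9, 9): e=[0,24,32] → ·  [on edge]
    (1,5)@(3, 11): e=[0,8,48] → ·  [on edge]
  covered (6 px):
    · · · · · · · · · · ·
    · · · · · · · · · · ·
    · · · · · · · █ █ █ ·
    · · · · · █ █ · · · ·
    · · · █ · · · · · · ·
    · · · · · · · · · · ·
    · · · · · · · · · · ·
    · · · · · · · · · · ·
    · · · · · · · · · · ·

Z-buffer (winner per pixel, '.' = empty):
  . . . . . . . . . . .
  . . . . . . . . . . .
  . . . . . . . 1 1 1 .
  . . . . . 1 1 . . . .
  . . . 1 . . . . . 0 .
  . . . . . . . . . . .
  . . . . . . . . . . .
  . . . . . . . . . . .
  . . . . . . . . . . .

Answer: -1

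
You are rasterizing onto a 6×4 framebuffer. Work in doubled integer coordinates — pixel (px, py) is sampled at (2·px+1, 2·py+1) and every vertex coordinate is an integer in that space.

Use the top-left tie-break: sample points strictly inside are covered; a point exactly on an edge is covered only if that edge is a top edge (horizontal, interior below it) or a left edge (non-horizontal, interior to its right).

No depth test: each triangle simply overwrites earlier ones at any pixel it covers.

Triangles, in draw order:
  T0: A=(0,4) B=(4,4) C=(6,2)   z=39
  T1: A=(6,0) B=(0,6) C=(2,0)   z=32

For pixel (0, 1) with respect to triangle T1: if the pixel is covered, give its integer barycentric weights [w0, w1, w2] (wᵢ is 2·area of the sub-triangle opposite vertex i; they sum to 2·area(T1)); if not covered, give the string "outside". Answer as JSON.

T0:
  2·area = 8  (B↔C swapped to make it positive)
  edge (0, 4)→(6, 2): d=(6,-2) top-left  bias=+0
  edge (6, 2)→(4, 4): d=(-2,2) right/bottom  bias=-1
  edge (4, 4)→(0, 4): d=(-4,0) right/bottom  bias=-1
    (3,0)@(7, 1): e=[-4,0,12] → ·  [on edge]
    (4,0)@(9, 1): e=[0,-4,12] → ·  [on edge]
    (1,1)@(3, 3): e=[0,4,4] → █  [on edge]
    (2,1)@(5, 3): e=[4,0,4] → ·  [on edge]
    (1,2)@(3, 5): e=[12,0,-4] → ·  [on edge]
    (0,3)@(1, 7): e=[20,0,-12] → ·  [on edge]
  covered (1 px):
    · · · · · ·
    · █ · · · ·
    · · · · · ·
    · · · · · ·
T1:
  2·area = 24
  edge (6, 0)→(0, 6): d=(-6,6) right/bottom  bias=-1
  edge (0, 6)→(2, 0): d=(2,-6) top-left  bias=+0
  edge (2, 0)→(6, 0): d=(4,0) top-left  bias=+0
    (1,0)@(3, 1): e=[12,8,4] → █
    (2,0)@(5, 1): e=[0,20,4] → ·  [on edge]
    (0,1)@(1, 3): e=[12,0,12] → █  [on edge]
    (1,1)@(3, 3): e=[0,12,12] → ·  [on edge]
    (0,2)@(1, 5): e=[0,4,20] → ·  [on edge]
  covered (2 px):
    · █ · · · ·
    █ · · · · ·
    · · · · · ·
    · · · · · ·

Answer: [0,12,12]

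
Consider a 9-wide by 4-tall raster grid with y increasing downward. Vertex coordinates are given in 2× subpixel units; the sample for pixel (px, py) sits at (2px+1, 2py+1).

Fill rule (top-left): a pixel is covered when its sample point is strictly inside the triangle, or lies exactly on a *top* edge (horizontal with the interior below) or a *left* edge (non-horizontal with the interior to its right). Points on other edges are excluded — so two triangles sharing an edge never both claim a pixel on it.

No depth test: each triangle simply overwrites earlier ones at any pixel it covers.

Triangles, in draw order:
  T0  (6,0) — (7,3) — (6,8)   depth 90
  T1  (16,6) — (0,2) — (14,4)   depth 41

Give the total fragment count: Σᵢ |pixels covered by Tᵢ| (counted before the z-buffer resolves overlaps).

T0:
  2·area = 8
  edge (6, 0)→(7, 3): d=(1,3) right/bottom  bias=-1
  edge (7, 3)→(6, 8): d=(-1,5) right/bottom  bias=-1
  edge (6, 8)→(6, 0): d=(0,-8) top-left  bias=+0
    (3,1)@(7, 3): e=[0,0,8] → ·  [on edge]
  covered (0 px):
    · · · · · · · · ·
    · · · · · · · · ·
    · · · · · · · · ·
    · · · · · · · · ·
T1:
  2·area = 24
  edge (16, 6)→(0, 2): d=(-16,-4) top-left  bias=+0
  edge (0, 2)→(14, 4): d=(14,2) right/bottom  bias=-1
  edge (14, 4)→(16, 6): d=(2,2) right/bottom  bias=-1
    (5,0)@(11, 1): e=[60,-36,0] → ·  [on edge]
    (2,1)@(5, 3): e=[4,4,16] → #
    (3,1)@(7, 3): e=[12,0,12] → ·  [on edge]
    (6,1)@(13, 3): e=[36,-12,0] → ·  [on edge]
    (2,2)@(5, 5): e=[-28,32,20] → ·
    (6,2)@(13, 5): e=[4,16,4] → #
    (7,2)@(15, 5): e=[12,12,0] → ·  [on edge]
    (6,3)@(13, 7): e=[-28,44,8] → ·
    (8,3)@(17, 7): e=[-12,36,0] → ·  [on edge]
  covered (2 px):
    · · · · · · · · ·
    · · # · · · · · ·
    · · · · · · # · ·
    · · · · · · · · ·

Result: 2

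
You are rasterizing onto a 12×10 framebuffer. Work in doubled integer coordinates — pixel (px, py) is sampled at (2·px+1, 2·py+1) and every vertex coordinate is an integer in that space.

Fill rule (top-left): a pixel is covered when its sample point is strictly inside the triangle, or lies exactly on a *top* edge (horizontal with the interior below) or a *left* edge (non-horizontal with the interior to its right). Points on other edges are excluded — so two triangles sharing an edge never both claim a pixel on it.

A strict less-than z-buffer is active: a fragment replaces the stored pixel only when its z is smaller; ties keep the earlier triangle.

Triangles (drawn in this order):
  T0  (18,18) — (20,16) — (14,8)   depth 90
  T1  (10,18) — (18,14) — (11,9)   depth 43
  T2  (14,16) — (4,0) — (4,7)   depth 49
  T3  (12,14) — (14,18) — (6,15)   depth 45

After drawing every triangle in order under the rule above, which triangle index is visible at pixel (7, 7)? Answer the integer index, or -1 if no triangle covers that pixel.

T0:
  2·area = 28  (B↔C swapped to make it positive)
  edge (18, 18)→(14, 8): d=(-4,-10) top-left  bias=+0
  edge (14, 8)→(20, 16): d=(6,8) right/bottom  bias=-1
  edge (20, 16)→(18, 18): d=(-2,2) right/bottom  bias=-1
    (8,6)@(17, 13): e=[10,6,12] → █
    (9,6)@(19, 13): e=[30,-10,8] → ·
    (11,6)@(23, 13): e=[70,-42,0] → ·  [on edge]
    (8,7)@(17, 15): e=[2,18,8] → █
    (9,7)@(19, 15): e=[22,2,4] → █
    (10,7)@(21, 15): e=[42,-14,0] → ·  [on edge]
    (8,8)@(17, 17): e=[-6,30,4] → ·
    (9,8)@(19, 17): e=[14,14,0] → ·  [on edge]
    (8,9)@(17, 19): e=[-14,42,0] → ·  [on edge]
  covered (3 px):
    · · · · · · · · · · · ·
    · · · · · · · · · · · ·
    · · · · · · · · · · · ·
    · · · · · · · · · · · ·
    · · · · · · · · · · · ·
    · · · · · · · · · · · ·
    · · · · · · · · █ · · ·
    · · · · · · · · █ █ · ·
    · · · · · · · · · · · ·
    · · · · · · · · · · · ·
T1:
  2·area = 68  (B↔C swapped to make it positive)
  edge (10, 18)→(11, 9): d=(1,-9) top-left  bias=+0
  edge (11, 9)→(18, 14): d=(7,5) right/bottom  bias=-1
  edge (18, 14)→(10, 18): d=(-8,4) right/bottom  bias=-1
    (5,4)@(11, 9): e=[0,0,68] → ·  [on edge]
    (5,5)@(11, 11): e=[2,14,52] → █
    (6,5)@(13, 11): e=[20,4,44] → █
    (7,5)@(15, 11): e=[38,-6,36] → ·
    (5,6)@(11, 13): e=[4,28,36] → █
    (7,6)@(15, 13): e=[40,8,20] → █
    (8,6)@(17, 13): e=[58,-2,12] → ·
    (5,7)@(11, 15): e=[6,42,20] → █
    (8,7)@(17, 15): e=[60,12,-4] → ·
    (5,8)@(11, 17): e=[8,56,4] → █
    (6,8)@(13, 17): e=[26,46,-4] → ·
    (7,8)@(15, 17): e=[44,36,-12] → ·
  covered (9 px):
    · · · · · · · · · · · ·
    · · · · · · · · · · · ·
    · · · · · · · · · · · ·
    · · · · · · · · · · · ·
    · · · · · · · · · · · ·
    · · · · · █ █ · · · · ·
    · · · · · █ █ █ · · · ·
    · · · · · █ █ █ · · · ·
    · · · · · █ · · · · · ·
    · · · · · · · · · · · ·
T2:
  2·area = 70  (B↔C swapped to make it positive)
  edge (14, 16)→(4, 7): d=(-10,-9) top-left  bias=+0
  edge (4, 7)→(4, 0): d=(0,-7) top-left  bias=+0
  edge (4, 0)→(14, 16): d=(10,16) right/bottom  bias=-1
    (2,1)@(5, 3): e=[49,7,14] → █
    (3,1)@(7, 3): e=[67,21,-18] → ·
    (2,2)@(5, 5): e=[29,7,34] → █
    (3,2)@(7, 5): e=[47,21,2] → █
    (4,2)@(9, 5): e=[65,35,-30] → ·
    (2,3)@(5, 7): e=[9,7,54] → █
    (4,3)@(9, 7): e=[45,35,-10] → ·
    (2,4)@(5, 9): e=[-11,7,74] → ·
    (3,4)@(7, 9): e=[7,21,42] → █
    (4,4)@(9, 9): e=[25,35,10] → █
    (5,4)@(11, 9): e=[43,49,-22] → ·
    (3,5)@(7, 11): e=[-13,21,62] → ·
  covered (10 px):
    · · · · · · · · · · · ·
    · · █ · · · · · · · · ·
    · · █ █ · · · · · · · ·
    · · █ █ · · · · · · · ·
    · · · █ █ · · · · · · ·
    · · · · █ · · · · · · ·
    · · · · · █ · · · · · ·
    · · · · · · █ · · · · ·
    · · · · · · · · · · · ·
    · · · · · · · · · · · ·
T3:
  2·area = 26
  edge (12, 14)→(14, 18): d=(2,4) right/bottom  bias=-1
  edge (14, 18)→(6, 15): d=(-8,-3) top-left  bias=+0
  edge (6, 15)→(12, 14): d=(6,-1) top-left  bias=+0
    (3,7)@(7, 15): e=[22,3,1] → █
    (4,7)@(9, 15): e=[14,9,3] → █
    (5,7)@(11, 15): e=[6,15,5] → █
    (6,7)@(13, 15): e=[-2,21,7] → ·
    (3,8)@(7, 17): e=[26,-13,13] → ·
    (4,8)@(9, 17): e=[18,-7,15] → ·
    (5,8)@(11, 17): e=[10,-1,17] → ·
    (6,8)@(13, 17): e=[2,5,19] → █
    (7,8)@(15, 17): e=[-6,11,21] → ·
    (6,9)@(13, 19): e=[6,-11,31] → ·
  covered (4 px):
    · · · · · · · · · · · ·
    · · · · · · · · · · · ·
    · · · · · · · · · · · ·
    · · · · · · · · · · · ·
    · · · · · · · · · · · ·
    · · · · · · · · · · · ·
    · · · · · · · · · · · ·
    · · · █ █ █ · · · · · ·
    · · · · · · █ · · · · ·
    · · · · · · · · · · · ·

Z-buffer (winner per pixel, '.' = empty):
  . . . . . . . . . . . .
  . . 2 . . . . . . . . .
  . . 2 2 . . . . . . . .
  . . 2 2 . . . . . . . .
  . . . 2 2 . . . . . . .
  . . . . 2 1 1 . . . . .
  . . . . . 1 1 1 0 . . .
  . . . 3 3 1 1 1 0 0 . .
  . . . . . 1 3 . . . . .
  . . . . . . . . . . . .

Answer: 1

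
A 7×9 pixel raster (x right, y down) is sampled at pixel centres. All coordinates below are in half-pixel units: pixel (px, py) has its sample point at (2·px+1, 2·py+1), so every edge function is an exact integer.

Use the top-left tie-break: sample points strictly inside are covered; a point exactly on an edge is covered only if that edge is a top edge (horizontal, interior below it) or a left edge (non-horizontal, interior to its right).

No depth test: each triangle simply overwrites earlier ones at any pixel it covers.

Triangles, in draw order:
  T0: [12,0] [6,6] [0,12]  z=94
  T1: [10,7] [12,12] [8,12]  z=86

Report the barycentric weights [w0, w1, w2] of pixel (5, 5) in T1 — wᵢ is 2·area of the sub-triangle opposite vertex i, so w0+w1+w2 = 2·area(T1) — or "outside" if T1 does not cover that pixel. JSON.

T0:
  degenerate (2·area = 0) — covers nothing
T1:
  2·area = 20
  edge (10, 7)→(12, 12): d=(2,5) right/bottom  bias=-1
  edge (12, 12)→(8, 12): d=(-4,0) right/bottom  bias=-1
  edge (8, 12)→(10, 7): d=(2,-5) top-left  bias=+0
    (4,5)@(9, 11): e=[13,4,3] → █
    (5,5)@(11, 11): e=[3,4,13] → █
    (6,5)@(13, 11): e=[-7,4,23] → ·
    (4,6)@(9, 13): e=[17,-4,7] → ·
    (5,6)@(11, 13): e=[7,-4,17] → ·
  covered (2 px):
    · · · · · · ·
    · · · · · · ·
    · · · · · · ·
    · · · · · · ·
    · · · · · · ·
    · · · · █ █ ·
    · · · · · · ·
    · · · · · · ·
    · · · · · · ·

Result: [4,13,3]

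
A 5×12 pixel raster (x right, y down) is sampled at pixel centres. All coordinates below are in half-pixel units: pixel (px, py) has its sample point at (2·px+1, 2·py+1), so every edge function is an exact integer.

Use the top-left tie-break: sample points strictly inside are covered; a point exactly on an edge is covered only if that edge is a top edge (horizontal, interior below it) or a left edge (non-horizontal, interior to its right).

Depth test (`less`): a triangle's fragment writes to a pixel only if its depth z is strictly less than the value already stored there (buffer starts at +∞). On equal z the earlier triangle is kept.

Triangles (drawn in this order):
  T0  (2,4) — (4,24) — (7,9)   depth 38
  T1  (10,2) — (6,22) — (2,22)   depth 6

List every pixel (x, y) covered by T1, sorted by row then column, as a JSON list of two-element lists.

T0:
  2·area = 90  (B↔C swapped to make it positive)
  edge (2, 4)→(7, 9): d=(5,5) right/bottom  bias=-1
  edge (7, 9)→(4, 24): d=(-3,15) right/bottom  bias=-1
  edge (4, 24)→(2, 4): d=(-2,-20) top-left  bias=+0
    (0,1)@(1, 3): e=[0,108,-18] → ·  [on edge]
    (1,2)@(3, 5): e=[0,72,18] → ·  [on edge]
    (1,3)@(3, 7): e=[10,66,14] → █
    (2,3)@(5, 7): e=[0,36,54] → ·  [on edge]
    (1,4)@(3, 9): e=[20,60,10] → █
    (2,4)@(5, 9): e=[10,30,50] → █
    (3,4)@(7, 9): e=[0,0,90] → ·  [on edge]
    (1,5)@(3, 11): e=[30,54,6] → █
    (3,5)@(7, 11): e=[10,-6,86] → ·
    (4,5)@(9, 11): e=[0,-36,126] → ·  [on edge]
    (1,6)@(3, 13): e=[40,48,2] → █
    (3,6)@(7, 13): e=[20,-12,82] → ·
    (2,9)@(5, 19): e=[60,0,30] → ·  [on edge]
  covered (9 px):
    · · · · ·
    · · · · ·
    · · · · ·
    · █ · · ·
    · █ █ · ·
    · █ █ · ·
    · █ █ · ·
    · · █ · ·
    · · █ · ·
    · · · · ·
    · · · · ·
    · · · · ·
T1:
  2·area = 80
  edge (10, 2)→(6, 22): d=(-4,20) right/bottom  bias=-1
  edge (6, 22)→(2, 22): d=(-4,0) right/bottom  bias=-1
  edge (2, 22)→(10, 2): d=(8,-20) top-left  bias=+0
    (4,2)@(9, 5): e=[8,68,4] → █
    (4,3)@(9, 7): e=[0,60,20] → ·  [on edge]
    (3,5)@(7, 11): e=[24,44,12] → █
    (4,5)@(9, 11): e=[-16,44,52] → ·
    (3,6)@(7, 13): e=[16,36,28] → █
    (4,6)@(9, 13): e=[-24,36,68] → ·
    (2,7)@(5, 15): e=[48,28,4] → █
    (4,7)@(9, 15): e=[-32,28,84] → ·
    (2,8)@(5, 17): e=[40,20,20] → █
    (3,8)@(7, 17): e=[0,20,60] → ·  [on edge]
    (2,9)@(5, 19): e=[32,12,36] → █
    (3,9)@(7, 19): e=[-8,12,76] → ·
  covered (9 px):
    · · · · ·
    · · · · ·
    · · · · █
    · · · · ·
    · · · · ·
    · · · █ ·
    · · · █ ·
    · · █ █ ·
    · · █ · ·
    · · █ · ·
    · █ █ · ·
    · · · · ·

Result: [[4,2],[3,5],[3,6],[2,7],[3,7],[2,8],[2,9],[1,10],[2,10]]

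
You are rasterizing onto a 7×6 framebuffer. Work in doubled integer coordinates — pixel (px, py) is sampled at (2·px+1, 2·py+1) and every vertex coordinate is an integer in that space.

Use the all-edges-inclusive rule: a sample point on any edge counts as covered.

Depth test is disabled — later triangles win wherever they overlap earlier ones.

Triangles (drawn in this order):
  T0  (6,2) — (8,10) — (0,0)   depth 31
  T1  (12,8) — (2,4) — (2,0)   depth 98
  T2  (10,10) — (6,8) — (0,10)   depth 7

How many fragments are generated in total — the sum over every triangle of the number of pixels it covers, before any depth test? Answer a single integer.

T0:
  2·area = 44
  edge (6, 2)→(8, 10): d=(2,8) inclusive
  edge (8, 10)→(0, 0): d=(-8,-10) inclusive
  edge (0, 0)→(6, 2): d=(6,2) inclusive
    (0,0)@(1, 1): e=[38,2,4] → #
    (1,0)@(3, 1): e=[22,22,0] → #  [on edge]
    (2,0)@(5, 1): e=[6,42,-4] → ·
    (0,1)@(1, 3): e=[42,-14,16] → ·
    (1,1)@(3, 3): e=[26,6,12] → #
    (2,1)@(5, 3): e=[10,26,8] → #
    (3,1)@(7, 3): e=[-6,46,4] → ·
    (4,1)@(9, 3): e=[-22,66,0] → ·  [on edge]
    (1,2)@(3, 5): e=[30,-10,24] → ·
    (2,2)@(5, 5): e=[14,10,20] → #
    (3,2)@(7, 5): e=[-2,30,16] → ·
    (2,3)@(5, 7): e=[18,-6,32] → ·
  covered (6 px):
    # # · · · · ·
    · # # · · · ·
    · · # · · · ·
    · · · # · · ·
    · · · · · · ·
    · · · · · · ·
T1:
  2·area = 40
  edge (12, 8)→(2, 4): d=(-10,-4) inclusive
  edge (2, 4)→(2, 0): d=(0,-4) inclusive
  edge (2, 0)→(12, 8): d=(10,8) inclusive
    (1,0)@(3, 1): e=[34,4,2] → #
    (2,0)@(5, 1): e=[42,12,-14] → ·
    (1,1)@(3, 3): e=[14,4,22] → #
    (2,1)@(5, 3): e=[22,12,6] → #
    (3,1)@(7, 3): e=[30,20,-10] → ·
    (1,2)@(3, 5): e=[-6,4,42] → ·
    (2,2)@(5, 5): e=[2,12,26] → #
    (3,2)@(7, 5): e=[10,20,10] → #
    (4,2)@(9, 5): e=[18,28,-6] → ·
    (2,3)@(5, 7): e=[-18,12,46] → ·
    (3,3)@(7, 7): e=[-10,20,30] → ·
  covered (5 px):
    · # · · · · ·
    · # # · · · ·
    · · # # · · ·
    · · · · · · ·
    · · · · · · ·
    · · · · · · ·
T2:
  2·area = 20  (B↔C swapped to make it positive)
  edge (10, 10)→(0, 10): d=(-10,0) inclusive
  edge (0, 10)→(6, 8): d=(6,-2) inclusive
  edge (6, 8)→(10, 10): d=(4,2) inclusive
    (4,3)@(9, 7): e=[30,0,-10] → ·  [on edge]
    (1,4)@(3, 9): e=[10,0,10] → #  [on edge]
    (2,4)@(5, 9): e=[10,4,6] → #
    (3,4)@(7, 9): e=[10,8,2] → #
    (4,4)@(9, 9): e=[10,12,-2] → ·
    (1,5)@(3, 11): e=[-10,12,18] → ·
    (2,5)@(5, 11): e=[-10,16,14] → ·
    (3,5)@(7, 11): e=[-10,20,10] → ·
  covered (3 px):
    · · · · · · ·
    · · · · · · ·
    · · · · · · ·
    · · · · · · ·
    · # # # · · ·
    · · · · · · ·

Final: 14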